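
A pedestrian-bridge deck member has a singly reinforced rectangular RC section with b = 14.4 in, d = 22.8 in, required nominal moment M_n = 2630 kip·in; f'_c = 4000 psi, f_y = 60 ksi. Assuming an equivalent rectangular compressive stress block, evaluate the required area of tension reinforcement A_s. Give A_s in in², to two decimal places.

From M_n = 0.85 f'_c a b (d − a/2):
a = d − √(d² − 2M_n/(0.85 f'_c b)) = 22.8 − √(22.8² − 2 × 2630/(0.85 × 4 × 14.4)) = 2.492 in.
A_s = 0.85 f'_c a b / f_y = 0.85 × 4 × 2.492 × 14.4 / 60 = 2.033 in².

A_s ≈ 2.03 in²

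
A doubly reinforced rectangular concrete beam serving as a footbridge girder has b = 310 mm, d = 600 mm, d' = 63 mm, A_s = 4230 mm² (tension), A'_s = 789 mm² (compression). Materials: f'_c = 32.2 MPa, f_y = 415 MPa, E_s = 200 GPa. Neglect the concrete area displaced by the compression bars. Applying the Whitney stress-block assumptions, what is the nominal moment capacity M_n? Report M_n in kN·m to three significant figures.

M_n ≈ 912 kN·m

Assume both tension and compression steel yield.
Net tension couple steel: A_s − A'_s = 3441 mm².
a = (A_s − A'_s) f_y / (0.85 f'_c b) = 1428015/(0.85 × 32.2 × 310) = 168.30 mm.
c = a/β₁ = 168.30/0.82 = 205.24 mm; ε'_s = 0.003(c − d')/c = 0.0021 ≥ f_y/E_s = 0.0021, so compression steel does yield.
M_n = (A_s − A'_s) f_y (d − a/2) + A'_s f_y (d − d') = [1428015 × (600 − 84.15) + 327435 × (600 − 63)] × 10⁻⁶ = 736.64 + 175.83 = 912.47 kN·m.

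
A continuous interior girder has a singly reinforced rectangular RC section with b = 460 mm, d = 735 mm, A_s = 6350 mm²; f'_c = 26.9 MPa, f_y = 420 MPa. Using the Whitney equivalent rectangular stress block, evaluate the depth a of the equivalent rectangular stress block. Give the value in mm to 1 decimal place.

a ≈ 253.6 mm

T = A_s f_y = 6350 × 420 = 2667000 N = 2667 kN.
Setting C = 0.85 f'_c a b equal to T: a = 2667000/(0.85 × 26.9 × 460) = 253.6 mm.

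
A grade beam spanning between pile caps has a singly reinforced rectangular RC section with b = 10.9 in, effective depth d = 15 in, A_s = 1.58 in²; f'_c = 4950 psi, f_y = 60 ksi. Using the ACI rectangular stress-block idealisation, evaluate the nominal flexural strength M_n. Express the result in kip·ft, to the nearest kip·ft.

T = A_s f_y = 1.58 × 60 = 94.8 kips.
a = T/(0.85 f'_c b) = 94.8/(0.85 × 4.95 × 10.9) = 2.067 in.
M_n = T(d − a/2) = 94.8 × (15 − 1.0335) = 1324.0 kip·in = 1324.0/12 = 110.33 kip·ft.

M_n ≈ 110 kip·ft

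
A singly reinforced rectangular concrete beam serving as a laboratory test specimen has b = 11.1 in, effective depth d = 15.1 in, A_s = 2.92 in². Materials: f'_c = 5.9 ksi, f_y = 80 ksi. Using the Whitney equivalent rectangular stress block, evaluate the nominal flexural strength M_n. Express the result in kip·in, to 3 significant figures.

M_n ≈ 3040 kip·in

T = A_s f_y = 2.92 × 80 = 233.6 kips.
a = T/(0.85 f'_c b) = 233.6/(0.85 × 5.9 × 11.1) = 4.196 in.
M_n = T(d − a/2) = 233.6 × (15.1 − 2.098) = 3037.3 kip·in.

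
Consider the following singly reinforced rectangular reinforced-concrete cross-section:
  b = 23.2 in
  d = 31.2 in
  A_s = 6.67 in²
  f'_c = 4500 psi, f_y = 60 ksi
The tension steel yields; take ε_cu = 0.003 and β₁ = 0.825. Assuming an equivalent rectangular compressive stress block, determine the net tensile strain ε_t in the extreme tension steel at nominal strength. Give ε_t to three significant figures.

ε_t ≈ 0.0141

a = A_s f_y/(0.85 f'_c b) = 4.510 in.
β₁ = 0.825, so c = a/β₁ = 4.510/0.825 = 5.467 in.
From the linear strain diagram with ε_cu = 0.003: ε_t = 0.003 (d − c)/c = 0.003 × (31.2 − 5.467)/5.467 = 0.0141.
Since ε_t ≥ 0.005, the section is tension-controlled.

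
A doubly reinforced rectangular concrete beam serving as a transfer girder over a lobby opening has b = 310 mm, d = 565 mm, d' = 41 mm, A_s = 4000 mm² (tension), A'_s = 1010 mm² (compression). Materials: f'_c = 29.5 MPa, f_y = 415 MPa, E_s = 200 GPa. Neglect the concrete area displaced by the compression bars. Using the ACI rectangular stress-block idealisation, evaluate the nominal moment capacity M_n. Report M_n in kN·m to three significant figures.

M_n ≈ 822 kN·m

Assume both tension and compression steel yield.
Net tension couple steel: A_s − A'_s = 2990 mm².
a = (A_s − A'_s) f_y / (0.85 f'_c b) = 1240850/(0.85 × 29.5 × 310) = 159.63 mm.
c = a/β₁ = 159.63/0.839 = 190.26 mm; ε'_s = 0.003(c − d')/c = 0.0024 ≥ f_y/E_s = 0.0021, so compression steel does yield.
M_n = (A_s − A'_s) f_y (d − a/2) + A'_s f_y (d − d') = [1240850 × (565 − 79.815) + 419150 × (565 − 41)] × 10⁻⁶ = 602.04 + 219.63 = 821.67 kN·m.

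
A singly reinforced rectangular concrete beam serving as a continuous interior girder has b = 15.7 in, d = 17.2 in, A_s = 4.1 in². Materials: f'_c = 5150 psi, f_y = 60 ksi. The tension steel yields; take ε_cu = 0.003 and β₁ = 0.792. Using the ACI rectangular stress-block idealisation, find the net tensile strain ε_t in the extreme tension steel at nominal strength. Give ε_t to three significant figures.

ε_t ≈ 0.00842

a = A_s f_y/(0.85 f'_c b) = 3.579 in.
β₁ = 0.792, so c = a/β₁ = 3.579/0.792 = 4.519 in.
From the linear strain diagram with ε_cu = 0.003: ε_t = 0.003 (d − c)/c = 0.003 × (17.2 − 4.519)/4.519 = 0.00842.
Since ε_t ≥ 0.005, the section is tension-controlled.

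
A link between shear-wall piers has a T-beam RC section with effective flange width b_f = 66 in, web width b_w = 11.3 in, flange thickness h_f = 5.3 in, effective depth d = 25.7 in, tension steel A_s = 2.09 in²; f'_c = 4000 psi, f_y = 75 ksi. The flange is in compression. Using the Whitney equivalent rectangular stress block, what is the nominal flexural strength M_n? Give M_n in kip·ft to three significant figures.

Tension: T = A_s f_y = 2.09 × 75 = 156.75 kips.
Try a within the flange: a = T/(0.85 f'_c b_f) = 156.75/(0.85 × 4 × 66) = 0.699 in.
Since a = 0.699 ≤ h_f = 5.3 in, the stress block lies entirely in the flange; analyse as a rectangular beam of width b_f.
M_n = T(d − a/2) = 156.75 × (25.7 − 0.3495) = 3973.7 kip·in.
M_n = 3973.7/12 = 331.14 kip·ft.

M_n ≈ 331 kip·ft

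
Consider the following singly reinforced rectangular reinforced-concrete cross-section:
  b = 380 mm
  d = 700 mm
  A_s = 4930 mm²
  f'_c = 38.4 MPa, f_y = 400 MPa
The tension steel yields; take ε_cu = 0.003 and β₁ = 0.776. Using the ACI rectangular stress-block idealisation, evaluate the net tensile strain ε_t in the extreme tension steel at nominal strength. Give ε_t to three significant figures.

ε_t ≈ 0.00725

a = A_s f_y/(0.85 f'_c b) = 158.99 mm.
β₁ = 0.776, so c = a/β₁ = 158.99/0.776 = 204.88 mm.
From the linear strain diagram with ε_cu = 0.003: ε_t = 0.003 (d − c)/c = 0.003 × (700 − 204.88)/204.88 = 0.00725.
Since ε_t ≥ 0.005, the section is tension-controlled.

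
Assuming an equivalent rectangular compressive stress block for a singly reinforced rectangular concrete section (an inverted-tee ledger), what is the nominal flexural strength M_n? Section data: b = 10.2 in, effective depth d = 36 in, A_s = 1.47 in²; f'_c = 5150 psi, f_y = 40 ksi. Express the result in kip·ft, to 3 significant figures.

T = A_s f_y = 1.47 × 40 = 58.8 kips.
a = T/(0.85 f'_c b) = 58.8/(0.85 × 5.15 × 10.2) = 1.317 in.
M_n = T(d − a/2) = 58.8 × (36 − 0.6585) = 2078.1 kip·in = 2078.1/12 = 173.18 kip·ft.

M_n ≈ 173 kip·ft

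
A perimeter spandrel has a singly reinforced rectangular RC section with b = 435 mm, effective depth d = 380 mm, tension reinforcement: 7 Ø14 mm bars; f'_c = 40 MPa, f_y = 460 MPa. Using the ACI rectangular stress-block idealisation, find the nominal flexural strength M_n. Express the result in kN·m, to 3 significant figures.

A_s = 7 × 154 = 1078 mm².
T = A_s f_y = 1078 × 460 = 495880 N = 495.88 kN.
From C = T: a = T/(0.85 f'_c b) = 495880/(0.85 × 40 × 435) = 33.53 mm.
M_n = T(d − a/2) = 495.88 kN × (380 − 16.765) mm = 180.12 kN·m.

M_n ≈ 180 kN·m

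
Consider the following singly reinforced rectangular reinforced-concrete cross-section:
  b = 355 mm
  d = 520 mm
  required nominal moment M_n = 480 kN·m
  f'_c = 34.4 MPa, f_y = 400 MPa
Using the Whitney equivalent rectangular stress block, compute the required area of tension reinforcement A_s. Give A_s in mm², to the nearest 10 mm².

A_s ≈ 2550 mm²

With M_n = 0.85 f'_c a b (d − a/2), solve the quadratic for a:
a = d − √(d² − 2M_n/(0.85 f'_c b)) = 520 − √(520² − 2 × 480×10⁶/(0.85 × 34.4 × 355)) = 98.20 mm.
A_s = 0.85 f'_c a b / f_y = 0.85 × 34.4 × 98.20 × 355 / 400 = 2548.3 mm².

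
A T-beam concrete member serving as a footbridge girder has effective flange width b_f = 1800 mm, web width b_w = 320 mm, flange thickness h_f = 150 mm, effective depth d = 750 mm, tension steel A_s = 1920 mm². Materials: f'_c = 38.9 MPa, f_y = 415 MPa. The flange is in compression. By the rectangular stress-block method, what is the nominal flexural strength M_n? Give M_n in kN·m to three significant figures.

M_n ≈ 592 kN·m

Tension: T = A_s f_y = 1920 × 415 = 796800 N.
Try a within the flange: a = T/(0.85 f'_c b_f) = 796800/(0.85 × 38.9 × 1800) = 13.39 mm.
Since a = 13.39 ≤ h_f = 150 mm, the stress block lies entirely in the flange; analyse as a rectangular beam of width b_f.
M_n = T(d − a/2) = 796800 × (750 − 6.695) = 592.27 × 10⁶ N·mm.
M_n = 592.27 kN·m.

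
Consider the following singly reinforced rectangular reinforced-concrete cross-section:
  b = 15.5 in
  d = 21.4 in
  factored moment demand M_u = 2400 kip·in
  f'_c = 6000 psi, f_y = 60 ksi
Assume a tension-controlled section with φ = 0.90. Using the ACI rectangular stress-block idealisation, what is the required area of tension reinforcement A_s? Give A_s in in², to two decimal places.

A_s ≈ 2.16 in²

M_n = M_u/φ = 2400/0.90 = 2666.67 kip·in.
From M_n = 0.85 f'_c a b (d − a/2):
a = d − √(d² − 2M_n/(0.85 f'_c b)) = 21.4 − √(21.4² − 2 × 2666.67/(0.85 × 6 × 15.5)) = 1.639 in.
A_s = 0.85 f'_c a b / f_y = 0.85 × 6 × 1.639 × 15.5 / 60 = 2.159 in².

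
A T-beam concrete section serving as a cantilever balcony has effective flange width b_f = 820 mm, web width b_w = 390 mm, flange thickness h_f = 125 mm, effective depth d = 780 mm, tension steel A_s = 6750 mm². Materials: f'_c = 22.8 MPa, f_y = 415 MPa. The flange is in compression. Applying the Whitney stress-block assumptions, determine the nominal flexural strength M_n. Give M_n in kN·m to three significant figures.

M_n ≈ 1920 kN·m

Tension: T = A_s f_y = 6750 × 415 = 2801250 N.
Try a within the flange: a = T/(0.85 f'_c b_f) = 2801250/(0.85 × 22.8 × 820) = 176.27 mm.
a = 176.27 > h_f = 125 mm: the block extends into the web. Split into flange-overhang and web parts.
C_f = 0.85 f'_c (b_f − b_w) h_f = 0.85 × 22.8 × (820 − 390) × 125 = 1041675 N.
Remaining web compression depth: a_w = (T − C_f)/(0.85 f'_c b_w) = (2801250 − 1041675)/(0.85 × 22.8 × 390) = 232.80 mm.
M_n = C_f(d − h_f/2) + (T − C_f)(d − a_w/2) = 1041675 × (780 − 62.5) + 1759575 × (780 − 116.4) = 747.40 + 1167.65 = 1915.05 × 10⁶ N·mm.
M_n = 1915.05 kN·m.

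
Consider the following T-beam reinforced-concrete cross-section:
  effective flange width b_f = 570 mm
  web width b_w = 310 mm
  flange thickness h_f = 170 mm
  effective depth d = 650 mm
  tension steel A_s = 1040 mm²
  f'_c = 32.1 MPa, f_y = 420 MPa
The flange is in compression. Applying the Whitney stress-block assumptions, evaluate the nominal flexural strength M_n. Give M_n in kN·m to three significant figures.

Tension: T = A_s f_y = 1040 × 420 = 436800 N.
Try a within the flange: a = T/(0.85 f'_c b_f) = 436800/(0.85 × 32.1 × 570) = 28.09 mm.
Since a = 28.09 ≤ h_f = 170 mm, the stress block lies entirely in the flange; analyse as a rectangular beam of width b_f.
M_n = T(d − a/2) = 436800 × (650 − 14.045) = 277.79 × 10⁶ N·mm.
M_n = 277.79 kN·m.

M_n ≈ 278 kN·m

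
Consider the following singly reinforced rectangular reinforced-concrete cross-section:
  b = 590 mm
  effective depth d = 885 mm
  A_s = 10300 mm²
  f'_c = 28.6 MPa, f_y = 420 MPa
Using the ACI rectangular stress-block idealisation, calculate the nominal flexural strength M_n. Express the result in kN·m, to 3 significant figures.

T = A_s f_y = 10300 × 420 = 4326000 N = 4326 kN.
From C = T: a = T/(0.85 f'_c b) = 4326000/(0.85 × 28.6 × 590) = 301.61 mm.
M_n = T(d − a/2) = 4326 kN × (885 − 150.805) mm = 3176.13 kN·m.

M_n ≈ 3180 kN·m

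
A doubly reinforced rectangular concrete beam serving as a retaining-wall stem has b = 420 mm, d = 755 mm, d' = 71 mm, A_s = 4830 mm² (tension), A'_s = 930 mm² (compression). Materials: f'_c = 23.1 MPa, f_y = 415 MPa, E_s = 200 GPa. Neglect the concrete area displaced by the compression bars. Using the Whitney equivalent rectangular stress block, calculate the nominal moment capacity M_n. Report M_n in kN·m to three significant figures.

Assume both tension and compression steel yield.
Net tension couple steel: A_s − A'_s = 3900 mm².
a = (A_s − A'_s) f_y / (0.85 f'_c b) = 1618500/(0.85 × 23.1 × 420) = 196.26 mm.
c = a/β₁ = 196.26/0.85 = 230.89 mm; ε'_s = 0.003(c − d')/c = 0.0021 ≥ f_y/E_s = 0.0021, so compression steel does yield.
M_n = (A_s − A'_s) f_y (d − a/2) + A'_s f_y (d − d') = [1618500 × (755 − 98.13) + 385950 × (755 − 71)] × 10⁻⁶ = 1063.14 + 263.99 = 1327.13 kN·m.

M_n ≈ 1330 kN·m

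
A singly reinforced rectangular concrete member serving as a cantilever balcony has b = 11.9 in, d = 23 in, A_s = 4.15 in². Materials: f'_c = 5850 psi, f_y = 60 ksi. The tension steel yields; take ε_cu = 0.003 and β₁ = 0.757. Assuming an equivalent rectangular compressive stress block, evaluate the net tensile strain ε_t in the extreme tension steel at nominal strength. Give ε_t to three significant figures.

a = A_s f_y/(0.85 f'_c b) = 4.208 in.
β₁ = 0.757, so c = a/β₁ = 4.208/0.757 = 5.559 in.
From the linear strain diagram with ε_cu = 0.003: ε_t = 0.003 (d − c)/c = 0.003 × (23 − 5.559)/5.559 = 0.00941.
Since ε_t ≥ 0.005, the section is tension-controlled.

ε_t ≈ 0.00941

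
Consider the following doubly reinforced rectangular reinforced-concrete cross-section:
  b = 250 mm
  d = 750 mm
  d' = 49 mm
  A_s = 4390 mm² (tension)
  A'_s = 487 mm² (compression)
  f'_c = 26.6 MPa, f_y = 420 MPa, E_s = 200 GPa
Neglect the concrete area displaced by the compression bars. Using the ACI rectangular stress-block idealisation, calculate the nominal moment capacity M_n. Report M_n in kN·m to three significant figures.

Assume both tension and compression steel yield.
Net tension couple steel: A_s − A'_s = 3903 mm².
a = (A_s − A'_s) f_y / (0.85 f'_c b) = 1639260/(0.85 × 26.6 × 250) = 290.01 mm.
c = a/β₁ = 290.01/0.85 = 341.19 mm; ε'_s = 0.003(c − d')/c = 0.0026 ≥ f_y/E_s = 0.0021, so compression steel does yield.
M_n = (A_s − A'_s) f_y (d − a/2) + A'_s f_y (d − d') = [1639260 × (750 − 145.005) + 204540 × (750 − 49)] × 10⁻⁶ = 991.74 + 143.38 = 1135.12 kN·m.

M_n ≈ 1140 kN·m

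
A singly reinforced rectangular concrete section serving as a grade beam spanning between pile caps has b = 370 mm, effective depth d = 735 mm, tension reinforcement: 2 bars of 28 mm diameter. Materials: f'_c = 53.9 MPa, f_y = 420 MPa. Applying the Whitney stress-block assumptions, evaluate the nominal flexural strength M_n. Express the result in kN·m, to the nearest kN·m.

M_n ≈ 372 kN·m

A_s = 2 × 616 = 1232 mm².
T = A_s f_y = 1232 × 420 = 517440 N = 517.44 kN.
From C = T: a = T/(0.85 f'_c b) = 517440/(0.85 × 53.9 × 370) = 30.52 mm.
M_n = T(d − a/2) = 517.44 kN × (735 − 15.26) mm = 372.42 kN·m.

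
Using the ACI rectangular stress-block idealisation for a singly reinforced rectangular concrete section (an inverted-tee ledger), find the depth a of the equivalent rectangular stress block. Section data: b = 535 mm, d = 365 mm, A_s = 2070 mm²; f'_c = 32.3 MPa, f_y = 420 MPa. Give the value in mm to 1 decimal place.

a ≈ 59.2 mm

T = A_s f_y = 2070 × 420 = 869400 N = 869.4 kN.
Setting C = 0.85 f'_c a b equal to T: a = 869400/(0.85 × 32.3 × 535) = 59.2 mm.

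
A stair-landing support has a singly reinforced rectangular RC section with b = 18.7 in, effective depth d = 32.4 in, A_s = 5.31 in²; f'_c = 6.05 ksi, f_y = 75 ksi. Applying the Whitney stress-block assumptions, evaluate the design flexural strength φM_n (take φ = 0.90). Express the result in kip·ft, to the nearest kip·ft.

φM_n ≈ 906 kip·ft

T = A_s f_y = 5.31 × 75 = 398.25 kips.
a = T/(0.85 f'_c b) = 398.25/(0.85 × 6.05 × 18.7) = 4.141 in.
M_n = T(d − a/2) = 398.25 × (32.4 − 2.0705) = 12078.7 kip·in = 12078.7/12 = 1006.56 kip·ft.
φM_n = 0.90 × 1006.56 = 905.90 kip·ft.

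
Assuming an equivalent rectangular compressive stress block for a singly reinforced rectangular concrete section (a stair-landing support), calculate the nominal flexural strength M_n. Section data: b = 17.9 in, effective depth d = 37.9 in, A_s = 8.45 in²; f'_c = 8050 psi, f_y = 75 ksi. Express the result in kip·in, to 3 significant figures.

T = A_s f_y = 8.45 × 75 = 633.75 kips.
a = T/(0.85 f'_c b) = 633.75/(0.85 × 8.05 × 17.9) = 5.174 in.
M_n = T(d − a/2) = 633.75 × (37.9 − 2.587) = 22379.6 kip·in.

M_n ≈ 22400 kip·in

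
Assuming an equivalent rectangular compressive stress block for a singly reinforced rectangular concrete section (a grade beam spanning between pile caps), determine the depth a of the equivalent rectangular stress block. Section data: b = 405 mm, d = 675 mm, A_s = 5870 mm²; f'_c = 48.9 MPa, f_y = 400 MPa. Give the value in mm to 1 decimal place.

T = A_s f_y = 5870 × 400 = 2348000 N = 2348 kN.
Setting C = 0.85 f'_c a b equal to T: a = 2348000/(0.85 × 48.9 × 405) = 139.5 mm.

a ≈ 139.5 mm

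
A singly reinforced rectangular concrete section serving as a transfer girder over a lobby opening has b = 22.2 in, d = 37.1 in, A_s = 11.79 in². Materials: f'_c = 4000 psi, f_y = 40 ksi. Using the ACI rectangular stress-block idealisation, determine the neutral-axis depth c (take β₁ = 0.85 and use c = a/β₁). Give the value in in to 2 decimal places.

c ≈ 7.35 in

T = A_s f_y = 11.79 × 40 = 471.6 kips.
a = T/(0.85 f'_c b) = 471.6/(0.85 × 4 × 22.2) = 6.2480 in.
With β₁ = 0.85, c = a/β₁ = 6.2480/0.85 = 7.35 in.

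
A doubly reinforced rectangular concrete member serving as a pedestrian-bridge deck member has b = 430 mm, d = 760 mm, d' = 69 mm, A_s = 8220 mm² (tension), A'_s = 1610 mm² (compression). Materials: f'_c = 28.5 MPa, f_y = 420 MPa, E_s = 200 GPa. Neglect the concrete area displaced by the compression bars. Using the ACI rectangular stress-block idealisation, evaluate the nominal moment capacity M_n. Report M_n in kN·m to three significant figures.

M_n ≈ 2210 kN·m

Assume both tension and compression steel yield.
Net tension couple steel: A_s − A'_s = 6610 mm².
a = (A_s − A'_s) f_y / (0.85 f'_c b) = 2776200/(0.85 × 28.5 × 430) = 266.51 mm.
c = a/β₁ = 266.51/0.846 = 315.02 mm; ε'_s = 0.003(c − d')/c = 0.0023 ≥ f_y/E_s = 0.0021, so compression steel does yield.
M_n = (A_s − A'_s) f_y (d − a/2) + A'_s f_y (d − d') = [2776200 × (760 − 133.255) + 676200 × (760 − 69)] × 10⁻⁶ = 1739.97 + 467.25 = 2207.22 kN·m.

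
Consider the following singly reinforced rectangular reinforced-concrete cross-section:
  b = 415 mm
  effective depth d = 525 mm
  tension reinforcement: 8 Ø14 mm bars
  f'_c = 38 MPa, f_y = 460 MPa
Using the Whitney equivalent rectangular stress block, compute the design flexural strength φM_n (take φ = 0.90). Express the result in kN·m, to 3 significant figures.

A_s = 8 × 154 = 1232 mm².
T = A_s f_y = 1232 × 460 = 566720 N = 566.72 kN.
From C = T: a = T/(0.85 f'_c b) = 566720/(0.85 × 38 × 415) = 42.28 mm.
M_n = T(d − a/2) = 566.72 kN × (525 − 21.14) mm = 285.55 kN·m.
φM_n = 0.90 × 285.55 = 257.00 kN·m.

φM_n ≈ 257 kN·m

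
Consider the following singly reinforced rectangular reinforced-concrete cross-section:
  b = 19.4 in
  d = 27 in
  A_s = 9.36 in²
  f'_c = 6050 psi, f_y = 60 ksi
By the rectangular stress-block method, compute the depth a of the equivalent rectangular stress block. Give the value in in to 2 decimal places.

a ≈ 5.63 in

T = A_s f_y = 9.36 × 60 = 561.6 kips.
a = T/(0.85 f'_c b) = 561.6/(0.85 × 6.05 × 19.4) = 5.63 in.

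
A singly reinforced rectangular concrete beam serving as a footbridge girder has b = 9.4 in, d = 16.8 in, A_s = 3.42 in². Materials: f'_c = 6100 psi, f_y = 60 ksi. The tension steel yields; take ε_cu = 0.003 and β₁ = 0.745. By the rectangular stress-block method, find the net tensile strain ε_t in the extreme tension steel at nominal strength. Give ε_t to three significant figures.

a = A_s f_y/(0.85 f'_c b) = 4.210 in.
β₁ = 0.745, so c = a/β₁ = 4.210/0.745 = 5.651 in.
From the linear strain diagram with ε_cu = 0.003: ε_t = 0.003 (d − c)/c = 0.003 × (16.8 − 5.651)/5.651 = 0.00592.
Since ε_t ≥ 0.005, the section is tension-controlled.

ε_t ≈ 0.00592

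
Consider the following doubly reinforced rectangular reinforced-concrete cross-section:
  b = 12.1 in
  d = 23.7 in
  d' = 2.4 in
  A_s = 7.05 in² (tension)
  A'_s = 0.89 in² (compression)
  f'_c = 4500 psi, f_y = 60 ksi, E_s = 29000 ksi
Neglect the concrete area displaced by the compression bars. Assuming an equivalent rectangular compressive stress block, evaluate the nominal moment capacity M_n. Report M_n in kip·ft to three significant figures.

M_n ≈ 702 kip·ft

Assume both steels yield.
a = (A_s − A'_s) f_y/(0.85 f'_c b) = (7.05 − 0.89) × 60/(0.85 × 4.5 × 12.1) = 7.986 in.
c = a/β₁ = 7.986/0.825 = 9.680 in; ε'_s = 0.003(c − d')/c = 0.0023 ≥ ε_y = 0.0021, so the compression steel yields.
M_n = (A_s − A'_s) f_y (d − a/2) + A'_s f_y (d − d') = 369.6 × (23.7 − 3.993) + 53.4 × (23.7 − 2.4) = 7283.7 + 1137.4 = 8421.1 kip·in = 8421.1/12 = 701.76 kip·ft.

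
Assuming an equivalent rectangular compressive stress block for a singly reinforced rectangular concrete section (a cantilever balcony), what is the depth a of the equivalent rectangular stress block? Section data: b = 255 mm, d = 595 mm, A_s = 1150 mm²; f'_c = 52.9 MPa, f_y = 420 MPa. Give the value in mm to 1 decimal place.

a ≈ 42.1 mm

T = A_s f_y = 1150 × 420 = 483000 N = 483 kN.
Setting C = 0.85 f'_c a b equal to T: a = 483000/(0.85 × 52.9 × 255) = 42.1 mm.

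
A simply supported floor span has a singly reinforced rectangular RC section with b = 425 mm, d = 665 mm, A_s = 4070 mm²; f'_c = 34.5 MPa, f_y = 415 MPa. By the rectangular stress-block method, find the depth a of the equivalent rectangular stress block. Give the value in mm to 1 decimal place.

a ≈ 135.5 mm

T = A_s f_y = 4070 × 415 = 1689050 N = 1689.05 kN.
Setting C = 0.85 f'_c a b equal to T: a = 1689050/(0.85 × 34.5 × 425) = 135.5 mm.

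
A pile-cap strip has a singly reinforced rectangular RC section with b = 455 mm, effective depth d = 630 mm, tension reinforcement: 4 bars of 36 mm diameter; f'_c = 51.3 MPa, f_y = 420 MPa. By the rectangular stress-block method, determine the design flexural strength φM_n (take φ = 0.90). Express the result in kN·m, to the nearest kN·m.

φM_n ≈ 903 kN·m

A_s = 4 × 1018 = 4072 mm².
T = A_s f_y = 4072 × 420 = 1710240 N = 1710.24 kN.
From C = T: a = T/(0.85 f'_c b) = 1710240/(0.85 × 51.3 × 455) = 86.20 mm.
M_n = T(d − a/2) = 1710.24 kN × (630 − 43.1) mm = 1003.74 kN·m.
φM_n = 0.90 × 1003.74 = 903.37 kN·m.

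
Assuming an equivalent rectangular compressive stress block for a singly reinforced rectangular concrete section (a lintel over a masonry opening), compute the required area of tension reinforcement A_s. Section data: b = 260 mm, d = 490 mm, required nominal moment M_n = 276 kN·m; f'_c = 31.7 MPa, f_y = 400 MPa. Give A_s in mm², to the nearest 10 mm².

A_s ≈ 1550 mm²

With M_n = 0.85 f'_c a b (d − a/2), solve the quadratic for a:
a = d − √(d² − 2M_n/(0.85 f'_c b)) = 490 − √(490² − 2 × 276×10⁶/(0.85 × 31.7 × 260)) = 88.37 mm.
A_s = 0.85 f'_c a b / f_y = 0.85 × 31.7 × 88.37 × 260 / 400 = 1547.7 mm².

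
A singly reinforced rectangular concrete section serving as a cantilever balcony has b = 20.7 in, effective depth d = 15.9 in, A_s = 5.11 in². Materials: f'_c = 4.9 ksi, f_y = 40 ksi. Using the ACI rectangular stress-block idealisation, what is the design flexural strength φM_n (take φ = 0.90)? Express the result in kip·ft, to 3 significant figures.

T = A_s f_y = 5.11 × 40 = 204.4 kips.
a = T/(0.85 f'_c b) = 204.4/(0.85 × 4.9 × 20.7) = 2.371 in.
M_n = T(d − a/2) = 204.4 × (15.9 − 1.1855) = 3007.6 kip·in = 3007.6/12 = 250.63 kip·ft.
φM_n = 0.90 × 250.63 = 225.57 kip·ft.

φM_n ≈ 226 kip·ft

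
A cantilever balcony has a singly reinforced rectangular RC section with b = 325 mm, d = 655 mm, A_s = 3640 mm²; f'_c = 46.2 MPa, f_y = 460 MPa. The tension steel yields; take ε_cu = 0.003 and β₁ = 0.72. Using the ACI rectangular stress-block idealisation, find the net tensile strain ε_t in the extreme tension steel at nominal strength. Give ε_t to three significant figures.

a = A_s f_y/(0.85 f'_c b) = 131.19 mm.
β₁ = 0.72, so c = a/β₁ = 131.19/0.72 = 182.21 mm.
From the linear strain diagram with ε_cu = 0.003: ε_t = 0.003 (d − c)/c = 0.003 × (655 − 182.21)/182.21 = 0.00778.
Since ε_t ≥ 0.005, the section is tension-controlled.

ε_t ≈ 0.00778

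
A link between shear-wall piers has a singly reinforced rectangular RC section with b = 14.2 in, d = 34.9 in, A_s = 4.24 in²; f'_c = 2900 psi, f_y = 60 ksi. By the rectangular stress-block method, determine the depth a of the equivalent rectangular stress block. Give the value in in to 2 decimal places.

T = A_s f_y = 4.24 × 60 = 254.4 kips.
a = T/(0.85 f'_c b) = 254.4/(0.85 × 2.9 × 14.2) = 7.27 in.

a ≈ 7.27 in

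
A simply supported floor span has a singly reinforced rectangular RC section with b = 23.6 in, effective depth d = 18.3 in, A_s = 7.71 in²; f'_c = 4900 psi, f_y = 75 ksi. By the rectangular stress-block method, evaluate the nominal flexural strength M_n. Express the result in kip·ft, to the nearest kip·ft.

T = A_s f_y = 7.71 × 75 = 578.25 kips.
a = T/(0.85 f'_c b) = 578.25/(0.85 × 4.9 × 23.6) = 5.883 in.
M_n = T(d − a/2) = 578.25 × (18.3 − 2.9415) = 8881.1 kip·in = 8881.1/12 = 740.09 kip·ft.

M_n ≈ 740 kip·ft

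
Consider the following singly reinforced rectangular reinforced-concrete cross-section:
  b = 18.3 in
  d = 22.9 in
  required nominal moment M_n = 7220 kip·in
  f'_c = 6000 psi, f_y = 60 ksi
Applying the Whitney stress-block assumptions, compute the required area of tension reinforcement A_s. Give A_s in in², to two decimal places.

A_s ≈ 5.71 in²

From M_n = 0.85 f'_c a b (d − a/2):
a = d − √(d² − 2M_n/(0.85 f'_c b)) = 22.9 − √(22.9² − 2 × 7220/(0.85 × 6 × 18.3)) = 3.673 in.
A_s = 0.85 f'_c a b / f_y = 0.85 × 6 × 3.673 × 18.3 / 60 = 5.713 in².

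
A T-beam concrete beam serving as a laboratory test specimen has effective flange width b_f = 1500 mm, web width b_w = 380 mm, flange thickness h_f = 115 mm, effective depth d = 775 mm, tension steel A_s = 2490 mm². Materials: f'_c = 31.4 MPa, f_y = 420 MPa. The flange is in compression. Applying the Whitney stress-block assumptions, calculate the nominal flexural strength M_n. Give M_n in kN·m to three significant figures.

Tension: T = A_s f_y = 2490 × 420 = 1045800 N.
Try a within the flange: a = T/(0.85 f'_c b_f) = 1045800/(0.85 × 31.4 × 1500) = 26.12 mm.
Since a = 26.12 ≤ h_f = 115 mm, the stress block lies entirely in the flange; analyse as a rectangular beam of width b_f.
M_n = T(d − a/2) = 1045800 × (775 − 13.06) = 796.84 × 10⁶ N·mm.
M_n = 796.84 kN·m.

M_n ≈ 797 kN·m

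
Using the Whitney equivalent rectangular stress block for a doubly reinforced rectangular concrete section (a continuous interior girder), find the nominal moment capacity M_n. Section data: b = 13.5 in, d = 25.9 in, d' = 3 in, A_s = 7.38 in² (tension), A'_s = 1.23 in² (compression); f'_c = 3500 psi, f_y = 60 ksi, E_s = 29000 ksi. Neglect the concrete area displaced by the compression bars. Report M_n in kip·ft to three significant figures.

Assume both steels yield.
a = (A_s − A'_s) f_y/(0.85 f'_c b) = (7.38 − 1.23) × 60/(0.85 × 3.5 × 13.5) = 9.188 in.
c = a/β₁ = 9.188/0.85 = 10.809 in; ε'_s = 0.003(c − d')/c = 0.0022 ≥ ε_y = 0.0021, so the compression steel yields.
M_n = (A_s − A'_s) f_y (d − a/2) + A'_s f_y (d − d') = 369 × (25.9 − 4.594) + 73.8 × (25.9 − 3) = 7861.9 + 1690.0 = 9551.9 kip·in = 9551.9/12 = 795.99 kip·ft.

M_n ≈ 796 kip·ft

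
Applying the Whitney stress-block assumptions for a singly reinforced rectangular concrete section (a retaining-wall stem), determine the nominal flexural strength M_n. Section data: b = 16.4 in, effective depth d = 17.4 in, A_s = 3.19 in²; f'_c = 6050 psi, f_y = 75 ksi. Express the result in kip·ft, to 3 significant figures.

M_n ≈ 319 kip·ft

T = A_s f_y = 3.19 × 75 = 239.25 kips.
a = T/(0.85 f'_c b) = 239.25/(0.85 × 6.05 × 16.4) = 2.837 in.
M_n = T(d − a/2) = 239.25 × (17.4 − 1.4185) = 3823.6 kip·in = 3823.6/12 = 318.63 kip·ft.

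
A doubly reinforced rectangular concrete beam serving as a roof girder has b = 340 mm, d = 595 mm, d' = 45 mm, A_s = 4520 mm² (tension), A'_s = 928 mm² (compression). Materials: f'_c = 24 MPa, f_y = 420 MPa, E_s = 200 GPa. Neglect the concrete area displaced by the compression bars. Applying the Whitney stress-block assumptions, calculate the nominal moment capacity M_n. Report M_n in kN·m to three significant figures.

Assume both tension and compression steel yield.
Net tension couple steel: A_s − A'_s = 3592 mm².
a = (A_s − A'_s) f_y / (0.85 f'_c b) = 1508640/(0.85 × 24 × 340) = 217.51 mm.
c = a/β₁ = 217.51/0.85 = 255.89 mm; ε'_s = 0.003(c − d')/c = 0.0025 ≥ f_y/E_s = 0.0021, so compression steel does yield.
M_n = (A_s − A'_s) f_y (d − a/2) + A'_s f_y (d − d') = [1508640 × (595 − 108.755) + 389760 × (595 − 45)] × 10⁻⁶ = 733.57 + 214.37 = 947.94 kN·m.

M_n ≈ 948 kN·m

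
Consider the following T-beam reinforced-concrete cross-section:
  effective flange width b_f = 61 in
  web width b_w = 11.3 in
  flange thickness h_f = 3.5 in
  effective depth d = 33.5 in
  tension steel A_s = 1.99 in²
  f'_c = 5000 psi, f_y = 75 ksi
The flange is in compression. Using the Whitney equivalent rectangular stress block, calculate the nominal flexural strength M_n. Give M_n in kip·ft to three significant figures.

Tension: T = A_s f_y = 1.99 × 75 = 149.25 kips.
Try a within the flange: a = T/(0.85 f'_c b_f) = 149.25/(0.85 × 5 × 61) = 0.576 in.
Since a = 0.576 ≤ h_f = 3.5 in, the stress block lies entirely in the flange; analyse as a rectangular beam of width b_f.
M_n = T(d − a/2) = 149.25 × (33.5 − 0.288) = 4956.9 kip·in.
M_n = 4956.9/12 = 413.08 kip·ft.

M_n ≈ 413 kip·ft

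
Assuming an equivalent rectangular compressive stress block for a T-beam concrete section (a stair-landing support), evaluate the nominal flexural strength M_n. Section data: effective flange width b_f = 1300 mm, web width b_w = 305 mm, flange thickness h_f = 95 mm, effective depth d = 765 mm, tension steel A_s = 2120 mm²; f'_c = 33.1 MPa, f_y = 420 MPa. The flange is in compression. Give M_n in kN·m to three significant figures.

Tension: T = A_s f_y = 2120 × 420 = 890400 N.
Try a within the flange: a = T/(0.85 f'_c b_f) = 890400/(0.85 × 33.1 × 1300) = 24.34 mm.
Since a = 24.34 ≤ h_f = 95 mm, the stress block lies entirely in the flange; analyse as a rectangular beam of width b_f.
M_n = T(d − a/2) = 890400 × (765 − 12.17) = 670.32 × 10⁶ N·mm.
M_n = 670.32 kN·m.

M_n ≈ 670 kN·m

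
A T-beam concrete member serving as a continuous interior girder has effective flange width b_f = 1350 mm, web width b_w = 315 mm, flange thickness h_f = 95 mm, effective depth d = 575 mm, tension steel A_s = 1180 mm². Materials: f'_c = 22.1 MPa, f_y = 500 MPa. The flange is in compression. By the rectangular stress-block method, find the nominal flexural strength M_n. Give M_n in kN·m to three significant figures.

Tension: T = A_s f_y = 1180 × 500 = 590000 N.
Try a within the flange: a = T/(0.85 f'_c b_f) = 590000/(0.85 × 22.1 × 1350) = 23.27 mm.
Since a = 23.27 ≤ h_f = 95 mm, the stress block lies entirely in the flange; analyse as a rectangular beam of width b_f.
M_n = T(d − a/2) = 590000 × (575 − 11.635) = 332.39 × 10⁶ N·mm.
M_n = 332.39 kN·m.

M_n ≈ 332 kN·m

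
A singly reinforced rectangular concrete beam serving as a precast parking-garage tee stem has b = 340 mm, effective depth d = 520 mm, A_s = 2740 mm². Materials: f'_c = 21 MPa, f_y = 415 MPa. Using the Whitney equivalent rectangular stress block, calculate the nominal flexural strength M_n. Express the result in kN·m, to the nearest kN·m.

M_n ≈ 485 kN·m

T = A_s f_y = 2740 × 415 = 1137100 N = 1137.1 kN.
From C = T: a = T/(0.85 f'_c b) = 1137100/(0.85 × 21 × 340) = 187.36 mm.
M_n = T(d − a/2) = 1137.1 kN × (520 − 93.68) mm = 484.77 kN·m.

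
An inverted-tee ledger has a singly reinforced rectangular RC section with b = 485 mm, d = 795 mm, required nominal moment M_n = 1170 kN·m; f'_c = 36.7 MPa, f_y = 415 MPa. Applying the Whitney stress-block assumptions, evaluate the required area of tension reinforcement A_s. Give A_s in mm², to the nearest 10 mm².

With M_n = 0.85 f'_c a b (d − a/2), solve the quadratic for a:
a = d − √(d² − 2M_n/(0.85 f'_c b)) = 795 − √(795² − 2 × 1170×10⁶/(0.85 × 36.7 × 485)) = 104.09 mm.
A_s = 0.85 f'_c a b / f_y = 0.85 × 36.7 × 104.09 × 485 / 415 = 3794.8 mm².

A_s ≈ 3790 mm²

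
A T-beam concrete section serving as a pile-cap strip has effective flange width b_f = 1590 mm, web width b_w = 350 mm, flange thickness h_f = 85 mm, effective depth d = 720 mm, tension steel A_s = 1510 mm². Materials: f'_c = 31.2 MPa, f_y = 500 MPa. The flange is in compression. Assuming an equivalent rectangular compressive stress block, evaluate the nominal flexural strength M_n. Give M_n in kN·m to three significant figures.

Tension: T = A_s f_y = 1510 × 500 = 755000 N.
Try a within the flange: a = T/(0.85 f'_c b_f) = 755000/(0.85 × 31.2 × 1590) = 17.91 mm.
Since a = 17.91 ≤ h_f = 85 mm, the stress block lies entirely in the flange; analyse as a rectangular beam of width b_f.
M_n = T(d − a/2) = 755000 × (720 − 8.955) = 536.84 × 10⁶ N·mm.
M_n = 536.84 kN·m.

M_n ≈ 537 kN·m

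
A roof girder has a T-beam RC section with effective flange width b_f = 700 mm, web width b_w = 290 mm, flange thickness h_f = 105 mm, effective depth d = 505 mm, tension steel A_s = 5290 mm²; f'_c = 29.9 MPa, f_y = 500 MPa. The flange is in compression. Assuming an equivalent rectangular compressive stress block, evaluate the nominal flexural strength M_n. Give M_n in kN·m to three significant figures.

M_n ≈ 1120 kN·m

Tension: T = A_s f_y = 5290 × 500 = 2645000 N.
Try a within the flange: a = T/(0.85 f'_c b_f) = 2645000/(0.85 × 29.9 × 700) = 148.67 mm.
a = 148.67 > h_f = 105 mm: the block extends into the web. Split into flange-overhang and web parts.
C_f = 0.85 f'_c (b_f − b_w) h_f = 0.85 × 29.9 × (700 − 290) × 105 = 1094116 N.
Remaining web compression depth: a_w = (T − C_f)/(0.85 f'_c b_w) = (2645000 − 1094116)/(0.85 × 29.9 × 290) = 210.42 mm.
M_n = C_f(d − h_f/2) + (T − C_f)(d − a_w/2) = 1094116 × (505 − 52.5) + 1550884 × (505 − 105.21) = 495.09 + 620.03 = 1115.12 × 10⁶ N·mm.
M_n = 1115.12 kN·m.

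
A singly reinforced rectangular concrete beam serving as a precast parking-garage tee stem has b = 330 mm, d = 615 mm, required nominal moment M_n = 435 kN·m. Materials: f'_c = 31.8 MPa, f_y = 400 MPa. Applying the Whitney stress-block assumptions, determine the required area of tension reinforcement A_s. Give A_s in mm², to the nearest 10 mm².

With M_n = 0.85 f'_c a b (d − a/2), solve the quadratic for a:
a = d − √(d² − 2M_n/(0.85 f'_c b)) = 615 − √(615² − 2 × 435×10⁶/(0.85 × 31.8 × 330)) = 85.20 mm.
A_s = 0.85 f'_c a b / f_y = 0.85 × 31.8 × 85.20 × 330 / 400 = 1899.9 mm².

A_s ≈ 1900 mm²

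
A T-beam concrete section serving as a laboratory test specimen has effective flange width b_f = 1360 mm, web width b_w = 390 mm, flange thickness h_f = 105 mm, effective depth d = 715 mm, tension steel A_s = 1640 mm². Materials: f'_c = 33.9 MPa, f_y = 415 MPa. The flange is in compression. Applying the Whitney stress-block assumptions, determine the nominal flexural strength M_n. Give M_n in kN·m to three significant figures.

M_n ≈ 481 kN·m

Tension: T = A_s f_y = 1640 × 415 = 680600 N.
Try a within the flange: a = T/(0.85 f'_c b_f) = 680600/(0.85 × 33.9 × 1360) = 17.37 mm.
Since a = 17.37 ≤ h_f = 105 mm, the stress block lies entirely in the flange; analyse as a rectangular beam of width b_f.
M_n = T(d − a/2) = 680600 × (715 − 8.685) = 480.72 × 10⁶ N·mm.
M_n = 480.72 kN·m.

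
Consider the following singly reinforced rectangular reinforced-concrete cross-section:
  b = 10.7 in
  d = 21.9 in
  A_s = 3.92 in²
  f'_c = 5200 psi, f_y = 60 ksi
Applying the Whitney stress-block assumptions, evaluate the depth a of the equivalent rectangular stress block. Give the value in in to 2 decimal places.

a ≈ 4.97 in

T = A_s f_y = 3.92 × 60 = 235.2 kips.
a = T/(0.85 f'_c b) = 235.2/(0.85 × 5.2 × 10.7) = 4.97 in.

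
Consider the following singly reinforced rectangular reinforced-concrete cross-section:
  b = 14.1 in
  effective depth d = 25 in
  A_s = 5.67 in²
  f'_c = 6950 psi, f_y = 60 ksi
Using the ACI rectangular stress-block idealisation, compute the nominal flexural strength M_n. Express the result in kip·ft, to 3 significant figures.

T = A_s f_y = 5.67 × 60 = 340.2 kips.
a = T/(0.85 f'_c b) = 340.2/(0.85 × 6.95 × 14.1) = 4.084 in.
M_n = T(d − a/2) = 340.2 × (25 − 2.042) = 7810.3 kip·in = 7810.3/12 = 650.86 kip·ft.

M_n ≈ 651 kip·ft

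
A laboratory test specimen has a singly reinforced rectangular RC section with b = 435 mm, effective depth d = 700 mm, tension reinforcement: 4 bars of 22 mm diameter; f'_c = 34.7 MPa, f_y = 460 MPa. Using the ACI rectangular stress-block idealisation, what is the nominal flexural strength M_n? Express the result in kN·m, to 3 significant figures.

A_s = 4 × 380 = 1520 mm².
T = A_s f_y = 1520 × 460 = 699200 N = 699.2 kN.
From C = T: a = T/(0.85 f'_c b) = 699200/(0.85 × 34.7 × 435) = 54.50 mm.
M_n = T(d − a/2) = 699.2 kN × (700 − 27.25) mm = 470.39 kN·m.

M_n ≈ 470 kN·m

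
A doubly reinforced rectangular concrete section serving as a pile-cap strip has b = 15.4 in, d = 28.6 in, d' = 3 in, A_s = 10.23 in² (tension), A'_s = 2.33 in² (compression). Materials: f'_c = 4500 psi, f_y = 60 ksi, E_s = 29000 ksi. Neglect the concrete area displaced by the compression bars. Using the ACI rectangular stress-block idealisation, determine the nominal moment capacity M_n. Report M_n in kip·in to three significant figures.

M_n ≈ 15200 kip·in

Assume both steels yield.
a = (A_s − A'_s) f_y/(0.85 f'_c b) = (10.23 − 2.33) × 60/(0.85 × 4.5 × 15.4) = 8.047 in.
c = a/β₁ = 8.047/0.825 = 9.754 in; ε'_s = 0.003(c − d')/c = 0.0021 ≥ ε_y = 0.0021, so the compression steel yields.
M_n = (A_s − A'_s) f_y (d − a/2) + A'_s f_y (d − d') = 474 × (28.6 − 4.0235) + 139.8 × (28.6 − 3) = 11649.3 + 3578.9 = 15228.2 kip·in.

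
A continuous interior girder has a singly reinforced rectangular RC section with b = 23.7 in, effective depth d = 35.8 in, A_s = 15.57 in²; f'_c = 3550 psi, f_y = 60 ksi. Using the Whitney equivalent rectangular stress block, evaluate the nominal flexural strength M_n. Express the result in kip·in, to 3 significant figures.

T = A_s f_y = 15.57 × 60 = 934.2 kips.
a = T/(0.85 f'_c b) = 934.2/(0.85 × 3.55 × 23.7) = 13.063 in.
M_n = T(d − a/2) = 934.2 × (35.8 − 6.5315) = 27342.6 kip·in.

M_n ≈ 27300 kip·in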